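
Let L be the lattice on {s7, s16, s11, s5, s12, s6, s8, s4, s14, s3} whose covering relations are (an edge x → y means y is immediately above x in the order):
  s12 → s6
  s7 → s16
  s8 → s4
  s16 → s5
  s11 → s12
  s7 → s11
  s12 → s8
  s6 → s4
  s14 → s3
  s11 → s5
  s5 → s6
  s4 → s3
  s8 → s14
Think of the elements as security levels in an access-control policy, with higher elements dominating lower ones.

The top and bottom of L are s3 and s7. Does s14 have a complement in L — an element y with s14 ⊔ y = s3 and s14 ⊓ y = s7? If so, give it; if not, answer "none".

s16

Need y with s14 ∨ y = s3 and s14 ∧ y = s7.
Checking each element gives: s16.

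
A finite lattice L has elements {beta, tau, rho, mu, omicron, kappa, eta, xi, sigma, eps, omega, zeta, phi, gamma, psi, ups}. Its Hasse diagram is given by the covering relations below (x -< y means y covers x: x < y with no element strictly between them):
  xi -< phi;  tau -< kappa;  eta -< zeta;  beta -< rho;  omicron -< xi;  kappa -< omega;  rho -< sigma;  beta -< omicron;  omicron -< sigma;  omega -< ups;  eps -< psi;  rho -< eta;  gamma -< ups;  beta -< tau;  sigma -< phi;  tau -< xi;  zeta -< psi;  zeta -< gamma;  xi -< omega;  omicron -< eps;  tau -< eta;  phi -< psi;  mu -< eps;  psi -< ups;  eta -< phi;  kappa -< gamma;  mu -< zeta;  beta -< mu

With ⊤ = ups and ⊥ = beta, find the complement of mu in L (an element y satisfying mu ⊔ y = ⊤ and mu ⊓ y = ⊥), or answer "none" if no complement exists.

omega

Need y with mu ∨ y = ups and mu ∧ y = beta.
Checking each element gives: omega.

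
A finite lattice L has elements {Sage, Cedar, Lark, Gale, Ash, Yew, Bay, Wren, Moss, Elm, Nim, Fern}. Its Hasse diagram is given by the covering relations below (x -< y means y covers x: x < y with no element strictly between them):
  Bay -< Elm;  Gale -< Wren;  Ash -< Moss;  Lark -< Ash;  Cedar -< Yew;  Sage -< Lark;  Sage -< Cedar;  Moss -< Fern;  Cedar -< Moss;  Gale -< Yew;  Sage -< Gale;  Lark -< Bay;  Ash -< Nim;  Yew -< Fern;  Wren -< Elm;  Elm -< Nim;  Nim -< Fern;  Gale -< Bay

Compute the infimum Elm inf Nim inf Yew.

Common lower bounds of {Elm, Nim, Yew}: Gale, Sage.
The greatest among these is Gale.

Gale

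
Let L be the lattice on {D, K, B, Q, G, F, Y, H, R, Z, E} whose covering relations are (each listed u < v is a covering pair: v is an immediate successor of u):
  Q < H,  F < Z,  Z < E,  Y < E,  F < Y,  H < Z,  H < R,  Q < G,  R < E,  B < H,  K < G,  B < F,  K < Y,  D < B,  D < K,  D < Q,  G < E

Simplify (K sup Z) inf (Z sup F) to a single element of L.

K ∨ Z = E
Z ∨ F = Z
E ∧ Z = Z

Z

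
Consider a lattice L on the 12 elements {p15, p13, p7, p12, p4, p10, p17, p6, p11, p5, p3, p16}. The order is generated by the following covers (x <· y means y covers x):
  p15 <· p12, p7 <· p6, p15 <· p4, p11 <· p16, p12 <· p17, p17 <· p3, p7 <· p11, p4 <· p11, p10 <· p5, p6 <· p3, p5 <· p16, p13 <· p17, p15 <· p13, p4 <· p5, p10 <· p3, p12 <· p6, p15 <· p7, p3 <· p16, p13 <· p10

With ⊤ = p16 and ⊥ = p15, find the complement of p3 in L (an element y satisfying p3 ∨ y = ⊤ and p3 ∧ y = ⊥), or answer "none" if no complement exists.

p4

Need y with p3 ∨ y = p16 and p3 ∧ y = p15.
Checking each element gives: p4.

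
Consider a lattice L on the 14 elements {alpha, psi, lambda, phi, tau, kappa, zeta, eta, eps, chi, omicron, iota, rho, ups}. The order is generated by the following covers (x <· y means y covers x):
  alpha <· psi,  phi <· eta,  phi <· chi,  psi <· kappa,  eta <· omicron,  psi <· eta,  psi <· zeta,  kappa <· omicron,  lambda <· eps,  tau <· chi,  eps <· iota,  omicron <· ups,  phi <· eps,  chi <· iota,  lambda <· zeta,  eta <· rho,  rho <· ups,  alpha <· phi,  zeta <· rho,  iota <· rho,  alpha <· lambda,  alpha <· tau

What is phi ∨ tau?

Common upper bounds of {phi, tau}: chi, iota, rho, ups.
The least among these is chi.

chi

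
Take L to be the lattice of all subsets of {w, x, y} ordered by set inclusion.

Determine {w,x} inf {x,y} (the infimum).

{x}

Common lower bounds of {{w,x}, {x,y}}: {x}, {}.
The greatest among these is {x}.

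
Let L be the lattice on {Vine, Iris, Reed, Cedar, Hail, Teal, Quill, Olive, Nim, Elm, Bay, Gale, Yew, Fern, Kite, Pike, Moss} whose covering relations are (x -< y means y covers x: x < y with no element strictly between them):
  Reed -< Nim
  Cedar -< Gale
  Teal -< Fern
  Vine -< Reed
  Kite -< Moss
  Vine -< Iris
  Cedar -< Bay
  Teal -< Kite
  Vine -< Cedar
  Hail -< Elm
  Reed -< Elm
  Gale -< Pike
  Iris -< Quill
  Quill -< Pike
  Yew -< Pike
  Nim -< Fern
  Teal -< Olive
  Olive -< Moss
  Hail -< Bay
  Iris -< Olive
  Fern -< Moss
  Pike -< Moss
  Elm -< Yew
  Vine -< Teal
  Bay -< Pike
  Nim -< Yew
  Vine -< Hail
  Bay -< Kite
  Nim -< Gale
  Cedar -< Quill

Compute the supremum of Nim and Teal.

Fern

Common upper bounds of {Nim, Teal}: Fern, Moss.
The least among these is Fern.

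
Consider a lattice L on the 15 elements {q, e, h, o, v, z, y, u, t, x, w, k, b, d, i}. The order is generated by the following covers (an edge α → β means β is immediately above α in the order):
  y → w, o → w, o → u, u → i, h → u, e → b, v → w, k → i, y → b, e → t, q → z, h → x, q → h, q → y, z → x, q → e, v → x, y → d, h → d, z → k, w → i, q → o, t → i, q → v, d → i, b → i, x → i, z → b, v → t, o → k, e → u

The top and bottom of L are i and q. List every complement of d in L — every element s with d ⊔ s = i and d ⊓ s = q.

Need s with d ∨ s = i and d ∧ s = q.
Checking each element gives: e, k, o, t, v, z.

e, k, o, t, v, z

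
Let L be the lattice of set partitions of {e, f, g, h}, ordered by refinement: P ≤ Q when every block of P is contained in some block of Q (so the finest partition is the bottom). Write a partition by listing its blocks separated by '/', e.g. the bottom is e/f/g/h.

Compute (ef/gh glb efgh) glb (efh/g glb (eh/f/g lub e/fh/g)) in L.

ef/g/h

ef/gh ∧ efgh = ef/gh
eh/f/g ∨ e/fh/g = efh/g
efh/g ∧ efh/g = efh/g
ef/gh ∧ efh/g = ef/g/h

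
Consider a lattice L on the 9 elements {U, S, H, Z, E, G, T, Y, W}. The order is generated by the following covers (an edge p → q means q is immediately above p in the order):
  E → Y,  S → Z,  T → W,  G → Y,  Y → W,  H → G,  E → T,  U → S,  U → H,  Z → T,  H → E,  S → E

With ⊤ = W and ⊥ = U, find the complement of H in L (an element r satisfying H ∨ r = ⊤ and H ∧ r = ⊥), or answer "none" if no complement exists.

none

For every candidate r, either H ∨ r ≠ W or H ∧ r ≠ U; no complement exists.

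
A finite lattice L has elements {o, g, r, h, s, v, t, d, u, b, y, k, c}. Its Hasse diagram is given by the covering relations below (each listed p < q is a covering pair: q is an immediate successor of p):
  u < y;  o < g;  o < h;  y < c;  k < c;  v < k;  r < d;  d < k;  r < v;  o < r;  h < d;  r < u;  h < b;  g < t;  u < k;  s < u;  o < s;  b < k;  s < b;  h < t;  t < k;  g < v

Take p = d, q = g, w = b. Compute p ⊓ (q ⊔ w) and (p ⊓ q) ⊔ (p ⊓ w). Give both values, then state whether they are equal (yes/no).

q ⊔ w = k, so p ⊓ (q ⊔ w) = d ⊓ k = d.
p ⊓ q = o and p ⊓ w = h, so (p ⊓ q) ⊔ (p ⊓ w) = o ⊔ h = h.
Equal: no.

d; h; no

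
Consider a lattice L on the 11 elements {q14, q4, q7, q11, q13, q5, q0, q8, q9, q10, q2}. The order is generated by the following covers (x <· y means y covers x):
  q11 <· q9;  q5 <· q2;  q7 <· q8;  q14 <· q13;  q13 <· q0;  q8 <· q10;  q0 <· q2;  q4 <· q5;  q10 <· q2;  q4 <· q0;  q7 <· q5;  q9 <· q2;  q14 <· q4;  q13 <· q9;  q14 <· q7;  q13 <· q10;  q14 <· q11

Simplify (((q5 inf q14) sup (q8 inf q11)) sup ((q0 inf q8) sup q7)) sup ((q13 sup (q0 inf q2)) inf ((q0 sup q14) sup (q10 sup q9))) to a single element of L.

q2

q5 ∧ q14 = q14
q8 ∧ q11 = q14
q14 ∨ q14 = q14
q0 ∧ q8 = q14
q14 ∨ q7 = q7
q14 ∨ q7 = q7
q0 ∧ q2 = q0
q13 ∨ q0 = q0
q0 ∨ q14 = q0
q10 ∨ q9 = q2
q0 ∨ q2 = q2
q0 ∧ q2 = q0
q7 ∨ q0 = q2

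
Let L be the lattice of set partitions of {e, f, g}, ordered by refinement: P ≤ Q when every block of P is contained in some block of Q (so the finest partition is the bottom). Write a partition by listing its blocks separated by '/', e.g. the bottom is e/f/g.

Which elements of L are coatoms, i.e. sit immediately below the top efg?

e/fg, ef/g, eg/f

The coatoms are exactly the elements covered by efg: e/fg, ef/g, eg/f.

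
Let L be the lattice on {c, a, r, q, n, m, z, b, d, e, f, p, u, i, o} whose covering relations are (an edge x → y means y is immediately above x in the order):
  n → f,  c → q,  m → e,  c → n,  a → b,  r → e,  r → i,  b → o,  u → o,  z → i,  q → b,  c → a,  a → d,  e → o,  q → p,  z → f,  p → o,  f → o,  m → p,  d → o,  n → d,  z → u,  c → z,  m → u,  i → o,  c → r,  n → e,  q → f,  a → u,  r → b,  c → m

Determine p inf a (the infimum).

c

Common lower bounds of {p, a}: c.
The greatest among these is c.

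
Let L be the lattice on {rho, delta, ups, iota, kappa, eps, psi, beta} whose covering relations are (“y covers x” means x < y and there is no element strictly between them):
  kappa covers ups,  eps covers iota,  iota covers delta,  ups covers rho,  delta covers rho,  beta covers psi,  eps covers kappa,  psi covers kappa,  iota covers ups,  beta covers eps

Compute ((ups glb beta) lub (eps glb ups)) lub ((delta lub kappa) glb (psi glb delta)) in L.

ups

ups ∧ beta = ups
eps ∧ ups = ups
ups ∨ ups = ups
delta ∨ kappa = eps
psi ∧ delta = rho
eps ∧ rho = rho
ups ∨ rho = ups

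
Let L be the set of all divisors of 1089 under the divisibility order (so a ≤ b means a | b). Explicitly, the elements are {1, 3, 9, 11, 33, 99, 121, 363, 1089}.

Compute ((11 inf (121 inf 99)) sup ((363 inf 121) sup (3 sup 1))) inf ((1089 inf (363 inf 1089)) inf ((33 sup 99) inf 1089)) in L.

121 ∧ 99 = 11
11 ∧ 11 = 11
363 ∧ 121 = 121
3 ∨ 1 = 3
121 ∨ 3 = 363
11 ∨ 363 = 363
363 ∧ 1089 = 363
1089 ∧ 363 = 363
33 ∨ 99 = 99
99 ∧ 1089 = 99
363 ∧ 99 = 33
363 ∧ 33 = 33

33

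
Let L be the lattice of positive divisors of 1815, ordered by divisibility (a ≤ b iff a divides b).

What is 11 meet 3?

1

In the divisibility order, the meet is the greatest common divisor: gcd(11, 3) = 1.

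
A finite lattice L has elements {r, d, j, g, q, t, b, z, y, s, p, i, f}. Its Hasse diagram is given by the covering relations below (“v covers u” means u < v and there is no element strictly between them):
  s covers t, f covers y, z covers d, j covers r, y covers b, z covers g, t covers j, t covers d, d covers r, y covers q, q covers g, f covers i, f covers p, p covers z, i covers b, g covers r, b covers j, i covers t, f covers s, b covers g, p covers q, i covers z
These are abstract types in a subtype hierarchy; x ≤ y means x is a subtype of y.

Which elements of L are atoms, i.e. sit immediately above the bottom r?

The atoms are exactly the elements that cover r: d, g, j.

d, g, j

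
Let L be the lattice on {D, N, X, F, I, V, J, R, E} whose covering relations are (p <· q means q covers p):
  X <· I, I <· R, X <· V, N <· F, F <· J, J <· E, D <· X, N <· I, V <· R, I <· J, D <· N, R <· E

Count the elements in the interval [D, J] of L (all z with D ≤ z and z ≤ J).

The interval [D, J] = {D, F, I, J, N, X}, which has 6 elements.

6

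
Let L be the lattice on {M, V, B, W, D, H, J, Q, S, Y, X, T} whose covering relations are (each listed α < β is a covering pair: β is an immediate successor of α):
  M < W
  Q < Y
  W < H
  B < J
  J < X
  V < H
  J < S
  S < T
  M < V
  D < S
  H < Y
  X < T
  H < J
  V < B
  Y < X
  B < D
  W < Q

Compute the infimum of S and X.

Common lower bounds of {S, X}: B, H, J, M, V, W.
The greatest among these is J.

J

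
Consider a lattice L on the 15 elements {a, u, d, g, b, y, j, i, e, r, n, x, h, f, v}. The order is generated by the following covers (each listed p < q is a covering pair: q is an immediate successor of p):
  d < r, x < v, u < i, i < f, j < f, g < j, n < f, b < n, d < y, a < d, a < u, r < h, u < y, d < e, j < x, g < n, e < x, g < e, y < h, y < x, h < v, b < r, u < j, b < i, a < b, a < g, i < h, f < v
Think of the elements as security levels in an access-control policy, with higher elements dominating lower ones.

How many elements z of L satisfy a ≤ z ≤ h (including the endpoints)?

The interval [a, h] = {a, b, d, h, i, r, u, y}, which has 8 elements.

8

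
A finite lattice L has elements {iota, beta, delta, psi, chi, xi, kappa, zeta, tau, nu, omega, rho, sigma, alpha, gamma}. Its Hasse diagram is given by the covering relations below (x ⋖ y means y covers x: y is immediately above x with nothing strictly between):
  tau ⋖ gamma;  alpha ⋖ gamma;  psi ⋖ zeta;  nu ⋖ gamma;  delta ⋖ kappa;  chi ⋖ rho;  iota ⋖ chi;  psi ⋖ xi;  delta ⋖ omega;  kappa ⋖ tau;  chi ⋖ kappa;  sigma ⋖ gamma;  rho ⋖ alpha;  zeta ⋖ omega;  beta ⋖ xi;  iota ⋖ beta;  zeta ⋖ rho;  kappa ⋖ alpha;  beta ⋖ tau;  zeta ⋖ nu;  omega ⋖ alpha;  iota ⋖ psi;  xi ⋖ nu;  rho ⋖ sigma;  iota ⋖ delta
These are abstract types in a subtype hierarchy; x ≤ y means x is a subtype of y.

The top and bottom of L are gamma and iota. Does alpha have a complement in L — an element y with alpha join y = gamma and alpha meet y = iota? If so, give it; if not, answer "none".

Need y with alpha ∨ y = gamma and alpha ∧ y = iota.
Checking each element gives: beta.

beta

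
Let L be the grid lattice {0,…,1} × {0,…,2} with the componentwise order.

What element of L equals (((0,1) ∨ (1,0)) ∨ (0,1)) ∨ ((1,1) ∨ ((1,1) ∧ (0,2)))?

(1,1)

(0,1) ∨ (1,0) = (1,1)
(1,1) ∨ (0,1) = (1,1)
(1,1) ∧ (0,2) = (0,1)
(1,1) ∨ (0,1) = (1,1)
(1,1) ∨ (1,1) = (1,1)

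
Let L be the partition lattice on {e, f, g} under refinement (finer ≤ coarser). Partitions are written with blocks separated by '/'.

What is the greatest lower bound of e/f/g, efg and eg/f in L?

e/f/g

The meet (common refinement) of e/f/g, efg, eg/f intersects blocks pairwise, giving e/f/g.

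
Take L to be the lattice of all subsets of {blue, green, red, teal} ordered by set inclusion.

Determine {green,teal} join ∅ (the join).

Under ⊆, join is union: {green,teal} ∪ ∅ = {green,teal}.

{green,teal}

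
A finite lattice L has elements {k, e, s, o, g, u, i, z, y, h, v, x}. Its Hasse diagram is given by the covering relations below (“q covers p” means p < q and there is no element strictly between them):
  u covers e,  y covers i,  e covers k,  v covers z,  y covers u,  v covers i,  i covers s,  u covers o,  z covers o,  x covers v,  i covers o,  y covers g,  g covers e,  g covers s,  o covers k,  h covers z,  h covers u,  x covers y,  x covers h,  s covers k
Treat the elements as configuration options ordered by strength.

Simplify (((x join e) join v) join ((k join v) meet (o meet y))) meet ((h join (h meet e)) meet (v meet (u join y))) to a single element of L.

x ∨ e = x
x ∨ v = x
k ∨ v = v
o ∧ y = o
v ∧ o = o
x ∨ o = x
h ∧ e = e
h ∨ e = h
u ∨ y = y
v ∧ y = i
h ∧ i = o
x ∧ o = o

o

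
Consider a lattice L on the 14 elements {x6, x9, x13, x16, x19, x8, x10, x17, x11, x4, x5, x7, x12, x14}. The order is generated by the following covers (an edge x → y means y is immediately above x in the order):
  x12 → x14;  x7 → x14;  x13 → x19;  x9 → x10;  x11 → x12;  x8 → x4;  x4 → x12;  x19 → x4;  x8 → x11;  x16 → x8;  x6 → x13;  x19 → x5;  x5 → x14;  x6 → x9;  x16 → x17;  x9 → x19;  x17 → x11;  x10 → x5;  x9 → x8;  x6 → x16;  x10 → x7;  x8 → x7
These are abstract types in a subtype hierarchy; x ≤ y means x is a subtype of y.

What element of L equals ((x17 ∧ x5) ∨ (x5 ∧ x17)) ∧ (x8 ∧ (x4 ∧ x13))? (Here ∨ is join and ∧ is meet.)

x6

x17 ∧ x5 = x6
x5 ∧ x17 = x6
x6 ∨ x6 = x6
x4 ∧ x13 = x13
x8 ∧ x13 = x6
x6 ∧ x6 = x6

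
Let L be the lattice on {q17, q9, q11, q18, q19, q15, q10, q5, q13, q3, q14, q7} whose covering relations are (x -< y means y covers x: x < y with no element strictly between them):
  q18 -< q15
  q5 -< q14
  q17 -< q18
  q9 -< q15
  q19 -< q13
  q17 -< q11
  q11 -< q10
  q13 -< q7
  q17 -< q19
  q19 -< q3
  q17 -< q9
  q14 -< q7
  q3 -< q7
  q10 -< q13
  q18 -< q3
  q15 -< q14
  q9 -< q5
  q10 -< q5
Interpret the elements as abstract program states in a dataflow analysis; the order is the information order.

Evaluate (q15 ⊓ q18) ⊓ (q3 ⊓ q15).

q18

q15 ∧ q18 = q18
q3 ∧ q15 = q18
q18 ∧ q18 = q18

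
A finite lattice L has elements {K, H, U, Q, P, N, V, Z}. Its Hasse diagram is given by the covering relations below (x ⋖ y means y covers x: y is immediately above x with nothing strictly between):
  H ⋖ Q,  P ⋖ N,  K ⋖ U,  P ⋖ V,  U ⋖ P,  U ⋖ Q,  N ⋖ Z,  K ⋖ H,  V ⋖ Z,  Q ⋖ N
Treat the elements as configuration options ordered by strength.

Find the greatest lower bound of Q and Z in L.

Q

Common lower bounds of {Q, Z}: H, K, Q, U.
The greatest among these is Q.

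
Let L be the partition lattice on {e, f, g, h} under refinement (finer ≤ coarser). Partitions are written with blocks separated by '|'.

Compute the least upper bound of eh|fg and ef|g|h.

efgh

The join of eh|fg and ef|g|h merges any blocks that overlap across the partitions, giving efgh.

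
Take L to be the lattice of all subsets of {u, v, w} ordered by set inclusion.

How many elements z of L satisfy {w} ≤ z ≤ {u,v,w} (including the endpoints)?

4

The interval [{w}, {u,v,w}] = {{u,v,w}, {u,w}, {v,w}, {w}}, which has 4 elements.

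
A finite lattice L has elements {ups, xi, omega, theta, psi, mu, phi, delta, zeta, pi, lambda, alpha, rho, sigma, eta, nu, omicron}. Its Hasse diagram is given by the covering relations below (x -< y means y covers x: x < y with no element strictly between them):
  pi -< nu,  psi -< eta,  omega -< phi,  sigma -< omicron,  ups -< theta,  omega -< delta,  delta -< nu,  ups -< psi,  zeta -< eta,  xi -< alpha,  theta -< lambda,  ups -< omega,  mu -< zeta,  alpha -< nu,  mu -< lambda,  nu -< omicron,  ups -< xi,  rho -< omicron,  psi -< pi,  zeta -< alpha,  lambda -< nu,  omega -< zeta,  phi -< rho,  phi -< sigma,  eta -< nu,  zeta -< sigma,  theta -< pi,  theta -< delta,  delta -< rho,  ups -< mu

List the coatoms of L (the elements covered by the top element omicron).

nu, rho, sigma

The coatoms are exactly the elements covered by omicron: nu, rho, sigma.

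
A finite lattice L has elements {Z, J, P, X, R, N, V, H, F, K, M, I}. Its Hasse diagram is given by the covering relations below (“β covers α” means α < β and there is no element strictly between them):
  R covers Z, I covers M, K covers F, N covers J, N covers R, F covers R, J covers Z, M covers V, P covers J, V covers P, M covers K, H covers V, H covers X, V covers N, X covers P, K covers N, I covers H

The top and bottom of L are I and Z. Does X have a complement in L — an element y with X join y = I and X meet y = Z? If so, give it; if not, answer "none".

F

Need y with X ∨ y = I and X ∧ y = Z.
Checking each element gives: F.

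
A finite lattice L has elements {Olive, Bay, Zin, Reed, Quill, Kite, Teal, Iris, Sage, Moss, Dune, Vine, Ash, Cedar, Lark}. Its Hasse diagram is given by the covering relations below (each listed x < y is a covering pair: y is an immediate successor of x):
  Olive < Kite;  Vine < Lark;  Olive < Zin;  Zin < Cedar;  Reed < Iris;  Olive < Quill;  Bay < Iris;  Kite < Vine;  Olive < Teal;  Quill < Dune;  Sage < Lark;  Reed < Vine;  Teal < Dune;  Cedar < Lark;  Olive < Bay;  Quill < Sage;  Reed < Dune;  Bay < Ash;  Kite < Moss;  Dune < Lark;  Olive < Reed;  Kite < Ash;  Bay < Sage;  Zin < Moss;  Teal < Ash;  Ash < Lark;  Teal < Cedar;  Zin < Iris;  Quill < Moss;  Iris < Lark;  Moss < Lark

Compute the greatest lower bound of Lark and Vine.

Vine

Common lower bounds of {Lark, Vine}: Kite, Olive, Reed, Vine.
The greatest among these is Vine.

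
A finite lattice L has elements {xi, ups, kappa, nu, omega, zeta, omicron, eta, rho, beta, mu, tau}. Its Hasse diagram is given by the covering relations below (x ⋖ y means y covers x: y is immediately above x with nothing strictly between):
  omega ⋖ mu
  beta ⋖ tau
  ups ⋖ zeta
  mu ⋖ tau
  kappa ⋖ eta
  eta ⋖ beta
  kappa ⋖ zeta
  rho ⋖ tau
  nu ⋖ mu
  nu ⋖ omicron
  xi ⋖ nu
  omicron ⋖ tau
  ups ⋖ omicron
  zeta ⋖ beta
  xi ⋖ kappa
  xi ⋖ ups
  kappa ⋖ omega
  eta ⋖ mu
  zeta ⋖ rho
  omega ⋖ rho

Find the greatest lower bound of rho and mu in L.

Common lower bounds of {rho, mu}: kappa, omega, xi.
The greatest among these is omega.

omega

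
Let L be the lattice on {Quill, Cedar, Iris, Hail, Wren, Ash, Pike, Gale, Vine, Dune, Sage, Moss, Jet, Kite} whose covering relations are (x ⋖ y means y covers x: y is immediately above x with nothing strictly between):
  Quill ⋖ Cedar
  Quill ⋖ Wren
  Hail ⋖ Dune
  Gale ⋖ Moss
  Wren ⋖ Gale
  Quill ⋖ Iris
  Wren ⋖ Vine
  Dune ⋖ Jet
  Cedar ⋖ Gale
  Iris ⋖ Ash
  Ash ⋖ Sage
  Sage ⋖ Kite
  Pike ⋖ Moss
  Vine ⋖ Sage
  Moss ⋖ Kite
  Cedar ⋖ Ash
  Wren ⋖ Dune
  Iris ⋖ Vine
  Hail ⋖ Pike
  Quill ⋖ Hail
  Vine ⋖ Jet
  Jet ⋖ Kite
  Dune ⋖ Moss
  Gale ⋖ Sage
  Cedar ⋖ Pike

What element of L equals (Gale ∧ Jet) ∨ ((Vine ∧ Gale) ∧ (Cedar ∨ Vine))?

Gale ∧ Jet = Wren
Vine ∧ Gale = Wren
Cedar ∨ Vine = Sage
Wren ∧ Sage = Wren
Wren ∨ Wren = Wren

Wren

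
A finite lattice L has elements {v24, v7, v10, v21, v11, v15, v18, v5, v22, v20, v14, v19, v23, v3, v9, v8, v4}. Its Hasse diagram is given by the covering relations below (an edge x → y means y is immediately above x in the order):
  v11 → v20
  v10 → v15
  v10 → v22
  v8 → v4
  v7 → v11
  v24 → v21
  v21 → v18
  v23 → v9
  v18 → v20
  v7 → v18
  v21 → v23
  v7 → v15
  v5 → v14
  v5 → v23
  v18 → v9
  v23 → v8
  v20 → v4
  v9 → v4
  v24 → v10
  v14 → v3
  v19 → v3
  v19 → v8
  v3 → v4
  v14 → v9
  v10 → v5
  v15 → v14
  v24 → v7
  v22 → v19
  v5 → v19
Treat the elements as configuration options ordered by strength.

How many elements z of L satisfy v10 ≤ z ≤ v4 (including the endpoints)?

The interval [v10, v4] = {v10, v14, v15, v19, v22, v23, v3, v4, v5, v8, v9}, which has 11 elements.

11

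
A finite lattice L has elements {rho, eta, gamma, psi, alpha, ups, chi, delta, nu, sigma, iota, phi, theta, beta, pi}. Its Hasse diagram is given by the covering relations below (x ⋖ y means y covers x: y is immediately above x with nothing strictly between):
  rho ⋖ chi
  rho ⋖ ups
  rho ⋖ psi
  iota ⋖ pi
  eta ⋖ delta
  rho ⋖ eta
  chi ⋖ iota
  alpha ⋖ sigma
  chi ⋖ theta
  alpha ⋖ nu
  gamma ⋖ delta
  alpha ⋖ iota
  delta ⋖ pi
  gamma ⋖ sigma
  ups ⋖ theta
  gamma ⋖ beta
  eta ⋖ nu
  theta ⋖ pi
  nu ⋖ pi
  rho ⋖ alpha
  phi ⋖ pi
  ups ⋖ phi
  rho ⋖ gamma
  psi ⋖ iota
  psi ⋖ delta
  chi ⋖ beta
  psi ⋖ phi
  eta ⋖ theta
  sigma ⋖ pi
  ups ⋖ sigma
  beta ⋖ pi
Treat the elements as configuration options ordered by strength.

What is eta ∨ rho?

eta

Common upper bounds of {eta, rho}: delta, eta, nu, pi, theta.
The least among these is eta.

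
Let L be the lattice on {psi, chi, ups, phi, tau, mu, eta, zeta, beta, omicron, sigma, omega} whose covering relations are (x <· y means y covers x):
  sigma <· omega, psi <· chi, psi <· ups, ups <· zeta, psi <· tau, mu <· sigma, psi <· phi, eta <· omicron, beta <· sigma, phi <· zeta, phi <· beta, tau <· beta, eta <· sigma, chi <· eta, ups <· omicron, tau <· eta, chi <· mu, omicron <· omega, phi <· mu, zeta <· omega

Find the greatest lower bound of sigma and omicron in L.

Common lower bounds of {sigma, omicron}: chi, eta, psi, tau.
The greatest among these is eta.

eta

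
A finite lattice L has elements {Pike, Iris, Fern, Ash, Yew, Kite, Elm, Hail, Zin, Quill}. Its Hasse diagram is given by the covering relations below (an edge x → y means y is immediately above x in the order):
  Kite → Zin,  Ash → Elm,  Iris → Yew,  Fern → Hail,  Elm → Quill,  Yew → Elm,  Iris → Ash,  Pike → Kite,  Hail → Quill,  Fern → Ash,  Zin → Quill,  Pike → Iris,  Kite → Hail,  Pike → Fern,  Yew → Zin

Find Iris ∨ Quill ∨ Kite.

Quill

Common upper bounds of {Iris, Quill, Kite}: Quill.
The least among these is Quill.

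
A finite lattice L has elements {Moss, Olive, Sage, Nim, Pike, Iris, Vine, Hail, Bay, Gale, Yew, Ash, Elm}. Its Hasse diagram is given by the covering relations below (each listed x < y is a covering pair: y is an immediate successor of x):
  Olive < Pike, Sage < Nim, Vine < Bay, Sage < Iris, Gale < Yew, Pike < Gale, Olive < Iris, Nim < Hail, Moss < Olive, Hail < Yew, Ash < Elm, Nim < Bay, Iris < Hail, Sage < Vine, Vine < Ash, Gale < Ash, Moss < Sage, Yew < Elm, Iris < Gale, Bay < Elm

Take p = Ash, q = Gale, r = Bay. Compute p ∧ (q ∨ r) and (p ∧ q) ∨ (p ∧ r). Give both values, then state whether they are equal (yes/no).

q ∨ r = Elm, so p ∧ (q ∨ r) = Ash ∧ Elm = Ash.
p ∧ q = Gale and p ∧ r = Vine, so (p ∧ q) ∨ (p ∧ r) = Gale ∨ Vine = Ash.
Equal: yes.

Ash; Ash; yes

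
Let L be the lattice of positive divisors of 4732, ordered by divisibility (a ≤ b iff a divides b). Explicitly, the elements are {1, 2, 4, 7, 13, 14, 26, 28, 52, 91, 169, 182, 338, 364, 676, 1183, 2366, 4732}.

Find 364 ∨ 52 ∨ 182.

Common upper bounds of {364, 52, 182}: 364, 4732.
The least among these is 364.

364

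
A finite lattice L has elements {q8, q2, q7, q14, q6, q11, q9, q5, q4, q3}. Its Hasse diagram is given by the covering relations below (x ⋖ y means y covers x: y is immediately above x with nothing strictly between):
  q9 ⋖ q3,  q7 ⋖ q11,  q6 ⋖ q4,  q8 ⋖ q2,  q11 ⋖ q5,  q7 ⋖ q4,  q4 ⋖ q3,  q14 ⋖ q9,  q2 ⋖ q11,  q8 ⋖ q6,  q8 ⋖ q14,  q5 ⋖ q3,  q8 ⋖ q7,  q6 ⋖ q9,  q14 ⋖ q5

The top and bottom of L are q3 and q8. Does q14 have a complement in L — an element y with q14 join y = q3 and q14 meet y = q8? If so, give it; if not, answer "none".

q4

Need y with q14 ∨ y = q3 and q14 ∧ y = q8.
Checking each element gives: q4.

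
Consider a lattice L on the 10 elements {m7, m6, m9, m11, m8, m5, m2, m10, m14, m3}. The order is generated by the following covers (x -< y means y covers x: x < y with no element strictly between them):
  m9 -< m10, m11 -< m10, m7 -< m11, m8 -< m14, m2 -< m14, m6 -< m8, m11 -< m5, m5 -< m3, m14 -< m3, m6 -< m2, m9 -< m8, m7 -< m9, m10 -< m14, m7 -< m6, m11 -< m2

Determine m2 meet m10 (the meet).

Common lower bounds of {m2, m10}: m11, m7.
The greatest among these is m11.

m11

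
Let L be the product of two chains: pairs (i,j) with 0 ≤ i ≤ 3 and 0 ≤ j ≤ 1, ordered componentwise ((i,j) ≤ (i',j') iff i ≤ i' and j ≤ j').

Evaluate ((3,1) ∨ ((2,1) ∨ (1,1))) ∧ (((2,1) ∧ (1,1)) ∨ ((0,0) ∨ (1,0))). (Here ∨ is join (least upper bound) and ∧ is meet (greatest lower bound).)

(1,1)

(2,1) ∨ (1,1) = (2,1)
(3,1) ∨ (2,1) = (3,1)
(2,1) ∧ (1,1) = (1,1)
(0,0) ∨ (1,0) = (1,0)
(1,1) ∨ (1,0) = (1,1)
(3,1) ∧ (1,1) = (1,1)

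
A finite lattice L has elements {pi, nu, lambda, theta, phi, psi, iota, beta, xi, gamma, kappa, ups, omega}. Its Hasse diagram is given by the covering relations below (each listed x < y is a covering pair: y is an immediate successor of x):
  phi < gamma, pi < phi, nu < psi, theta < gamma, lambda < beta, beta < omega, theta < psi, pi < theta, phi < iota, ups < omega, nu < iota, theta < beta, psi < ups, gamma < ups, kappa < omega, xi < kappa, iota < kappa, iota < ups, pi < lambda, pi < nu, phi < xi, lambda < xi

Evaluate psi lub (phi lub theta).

ups

phi ∨ theta = gamma
psi ∨ gamma = ups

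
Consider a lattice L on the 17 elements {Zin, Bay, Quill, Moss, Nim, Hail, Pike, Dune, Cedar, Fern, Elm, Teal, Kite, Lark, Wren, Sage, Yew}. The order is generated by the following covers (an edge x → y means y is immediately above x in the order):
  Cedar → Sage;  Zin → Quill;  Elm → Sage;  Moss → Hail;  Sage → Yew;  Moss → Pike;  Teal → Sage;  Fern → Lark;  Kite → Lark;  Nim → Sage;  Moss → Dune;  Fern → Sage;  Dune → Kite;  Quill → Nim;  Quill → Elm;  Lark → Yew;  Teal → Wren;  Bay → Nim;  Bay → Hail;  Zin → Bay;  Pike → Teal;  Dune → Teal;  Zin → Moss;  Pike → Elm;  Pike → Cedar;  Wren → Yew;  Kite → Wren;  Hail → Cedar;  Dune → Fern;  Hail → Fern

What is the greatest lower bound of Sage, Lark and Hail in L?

Common lower bounds of {Sage, Lark, Hail}: Bay, Hail, Moss, Zin.
The greatest among these is Hail.

Hail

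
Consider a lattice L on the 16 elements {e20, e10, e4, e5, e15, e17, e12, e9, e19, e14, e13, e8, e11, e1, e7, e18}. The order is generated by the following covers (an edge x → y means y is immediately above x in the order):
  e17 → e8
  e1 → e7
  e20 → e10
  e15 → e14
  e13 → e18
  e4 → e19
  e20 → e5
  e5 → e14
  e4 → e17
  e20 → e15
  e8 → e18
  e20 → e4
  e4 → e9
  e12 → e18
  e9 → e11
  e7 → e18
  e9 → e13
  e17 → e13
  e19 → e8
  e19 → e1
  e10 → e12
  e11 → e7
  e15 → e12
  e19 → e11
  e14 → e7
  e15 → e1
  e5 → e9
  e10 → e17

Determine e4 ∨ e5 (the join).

Common upper bounds of {e4, e5}: e11, e13, e18, e7, e9.
The least among these is e9.

e9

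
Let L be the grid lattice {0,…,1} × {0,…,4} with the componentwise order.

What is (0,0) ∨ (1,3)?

(1,3)

In a product of chains, the join is componentwise max, giving (1,3).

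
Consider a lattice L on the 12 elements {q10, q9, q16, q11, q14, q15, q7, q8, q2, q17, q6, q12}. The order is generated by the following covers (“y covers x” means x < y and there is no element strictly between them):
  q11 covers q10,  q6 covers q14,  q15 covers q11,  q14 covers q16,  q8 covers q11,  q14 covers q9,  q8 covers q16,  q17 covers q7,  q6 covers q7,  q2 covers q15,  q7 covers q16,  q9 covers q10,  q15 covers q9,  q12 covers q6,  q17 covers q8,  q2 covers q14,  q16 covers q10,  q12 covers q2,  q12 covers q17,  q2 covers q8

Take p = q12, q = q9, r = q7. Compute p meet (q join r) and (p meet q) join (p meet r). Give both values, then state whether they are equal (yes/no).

q join r = q6, so p meet (q join r) = q12 meet q6 = q6.
p meet q = q9 and p meet r = q7, so (p meet q) join (p meet r) = q9 join q7 = q6.
Equal: yes.

q6; q6; yes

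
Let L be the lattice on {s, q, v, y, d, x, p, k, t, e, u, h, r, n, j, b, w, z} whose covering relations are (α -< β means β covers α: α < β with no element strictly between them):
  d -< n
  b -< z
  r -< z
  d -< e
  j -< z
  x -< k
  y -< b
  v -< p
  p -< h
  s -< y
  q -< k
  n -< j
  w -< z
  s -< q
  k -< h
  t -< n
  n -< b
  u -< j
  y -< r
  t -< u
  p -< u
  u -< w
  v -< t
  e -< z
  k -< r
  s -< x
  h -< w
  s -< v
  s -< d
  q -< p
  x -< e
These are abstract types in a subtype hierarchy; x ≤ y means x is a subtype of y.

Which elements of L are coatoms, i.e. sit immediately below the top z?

b, e, j, r, w

The coatoms are exactly the elements covered by z: b, e, j, r, w.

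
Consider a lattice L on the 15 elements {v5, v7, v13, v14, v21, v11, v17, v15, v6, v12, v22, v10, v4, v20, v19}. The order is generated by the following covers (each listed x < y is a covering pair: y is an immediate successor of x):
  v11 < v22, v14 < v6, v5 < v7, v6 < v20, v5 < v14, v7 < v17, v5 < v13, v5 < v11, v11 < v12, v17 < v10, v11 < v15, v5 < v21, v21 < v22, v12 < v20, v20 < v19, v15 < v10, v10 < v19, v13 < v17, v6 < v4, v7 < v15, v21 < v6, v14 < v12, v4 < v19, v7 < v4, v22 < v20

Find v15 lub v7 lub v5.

Common upper bounds of {v15, v7, v5}: v10, v15, v19.
The least among these is v15.

v15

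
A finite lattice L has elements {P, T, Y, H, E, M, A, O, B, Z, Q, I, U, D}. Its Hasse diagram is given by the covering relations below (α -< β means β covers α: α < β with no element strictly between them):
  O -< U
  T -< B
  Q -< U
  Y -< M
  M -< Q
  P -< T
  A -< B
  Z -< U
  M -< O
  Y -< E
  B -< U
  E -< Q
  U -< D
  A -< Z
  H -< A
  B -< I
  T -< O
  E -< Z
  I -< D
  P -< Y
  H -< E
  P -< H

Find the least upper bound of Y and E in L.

E

Common upper bounds of {Y, E}: D, E, Q, U, Z.
The least among these is E.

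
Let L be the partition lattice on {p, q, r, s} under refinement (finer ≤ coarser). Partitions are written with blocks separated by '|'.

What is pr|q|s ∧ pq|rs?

The meet (common refinement) of pr|q|s and pq|rs intersects blocks pairwise, giving p|q|r|s.

p|q|r|s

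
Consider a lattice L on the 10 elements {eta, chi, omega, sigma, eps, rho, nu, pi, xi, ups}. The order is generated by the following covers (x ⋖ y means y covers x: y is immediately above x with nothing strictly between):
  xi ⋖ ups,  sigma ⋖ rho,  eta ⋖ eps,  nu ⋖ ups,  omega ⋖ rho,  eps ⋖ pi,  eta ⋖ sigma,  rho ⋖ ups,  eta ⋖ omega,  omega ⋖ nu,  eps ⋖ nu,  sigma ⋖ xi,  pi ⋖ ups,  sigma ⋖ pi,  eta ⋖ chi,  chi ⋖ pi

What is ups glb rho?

Common lower bounds of {ups, rho}: eta, omega, rho, sigma.
The greatest among these is rho.

rho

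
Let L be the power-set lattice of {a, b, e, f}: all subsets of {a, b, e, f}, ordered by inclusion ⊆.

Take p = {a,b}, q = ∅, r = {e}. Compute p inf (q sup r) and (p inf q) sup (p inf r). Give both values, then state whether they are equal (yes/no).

∅; ∅; yes

q sup r = {e}, so p inf (q sup r) = {a,b} inf {e} = ∅.
p inf q = ∅ and p inf r = ∅, so (p inf q) sup (p inf r) = ∅ sup ∅ = ∅.
Equal: yes.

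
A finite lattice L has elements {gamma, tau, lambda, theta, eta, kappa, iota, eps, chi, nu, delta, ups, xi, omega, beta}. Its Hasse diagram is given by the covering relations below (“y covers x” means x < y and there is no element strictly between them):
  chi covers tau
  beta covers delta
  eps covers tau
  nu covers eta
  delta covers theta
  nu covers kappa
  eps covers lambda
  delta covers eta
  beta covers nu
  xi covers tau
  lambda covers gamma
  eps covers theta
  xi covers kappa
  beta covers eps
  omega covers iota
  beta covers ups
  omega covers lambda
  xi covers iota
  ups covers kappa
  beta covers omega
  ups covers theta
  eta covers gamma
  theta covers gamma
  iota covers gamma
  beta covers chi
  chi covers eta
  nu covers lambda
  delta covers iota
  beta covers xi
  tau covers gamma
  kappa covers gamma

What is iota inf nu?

Common lower bounds of {iota, nu}: gamma.
The greatest among these is gamma.

gamma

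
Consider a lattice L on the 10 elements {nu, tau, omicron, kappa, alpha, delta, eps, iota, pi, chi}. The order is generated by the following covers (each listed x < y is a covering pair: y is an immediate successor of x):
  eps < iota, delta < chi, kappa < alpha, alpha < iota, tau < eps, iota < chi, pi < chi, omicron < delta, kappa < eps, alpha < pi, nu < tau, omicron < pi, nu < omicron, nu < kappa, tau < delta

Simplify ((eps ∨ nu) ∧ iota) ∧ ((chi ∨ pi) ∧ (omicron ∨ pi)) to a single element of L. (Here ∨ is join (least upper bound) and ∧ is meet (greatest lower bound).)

eps ∨ nu = eps
eps ∧ iota = eps
chi ∨ pi = chi
omicron ∨ pi = pi
chi ∧ pi = pi
eps ∧ pi = kappa

kappa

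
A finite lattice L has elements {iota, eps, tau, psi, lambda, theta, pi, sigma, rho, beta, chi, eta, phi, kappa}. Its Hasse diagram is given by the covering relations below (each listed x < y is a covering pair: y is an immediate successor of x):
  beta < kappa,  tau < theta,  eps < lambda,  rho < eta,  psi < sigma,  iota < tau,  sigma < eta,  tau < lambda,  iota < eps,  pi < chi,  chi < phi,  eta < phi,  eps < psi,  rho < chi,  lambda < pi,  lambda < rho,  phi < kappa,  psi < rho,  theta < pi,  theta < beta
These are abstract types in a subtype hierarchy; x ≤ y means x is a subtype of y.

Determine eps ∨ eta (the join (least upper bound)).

Common upper bounds of {eps, eta}: eta, kappa, phi.
The least among these is eta.

eta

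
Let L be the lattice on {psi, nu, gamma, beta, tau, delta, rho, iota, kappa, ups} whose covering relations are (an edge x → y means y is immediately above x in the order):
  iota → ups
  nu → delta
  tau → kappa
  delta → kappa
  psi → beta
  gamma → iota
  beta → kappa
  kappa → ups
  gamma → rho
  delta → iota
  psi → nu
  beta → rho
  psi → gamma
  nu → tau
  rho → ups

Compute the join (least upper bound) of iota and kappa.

Common upper bounds of {iota, kappa}: ups.
The least among these is ups.

ups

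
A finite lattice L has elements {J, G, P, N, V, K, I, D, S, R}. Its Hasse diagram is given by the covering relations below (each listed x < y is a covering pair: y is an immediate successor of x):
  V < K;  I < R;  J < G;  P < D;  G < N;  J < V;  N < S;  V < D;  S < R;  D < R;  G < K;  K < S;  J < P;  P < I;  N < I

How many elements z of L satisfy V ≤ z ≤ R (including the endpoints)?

5

The interval [V, R] = {D, K, R, S, V}, which has 5 elements.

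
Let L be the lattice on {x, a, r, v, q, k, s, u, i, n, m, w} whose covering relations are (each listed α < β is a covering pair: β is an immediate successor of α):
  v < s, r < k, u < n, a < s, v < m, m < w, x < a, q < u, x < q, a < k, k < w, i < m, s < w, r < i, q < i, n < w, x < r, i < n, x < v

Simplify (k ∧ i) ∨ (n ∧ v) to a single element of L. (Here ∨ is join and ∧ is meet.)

k ∧ i = r
n ∧ v = x
r ∨ x = r

r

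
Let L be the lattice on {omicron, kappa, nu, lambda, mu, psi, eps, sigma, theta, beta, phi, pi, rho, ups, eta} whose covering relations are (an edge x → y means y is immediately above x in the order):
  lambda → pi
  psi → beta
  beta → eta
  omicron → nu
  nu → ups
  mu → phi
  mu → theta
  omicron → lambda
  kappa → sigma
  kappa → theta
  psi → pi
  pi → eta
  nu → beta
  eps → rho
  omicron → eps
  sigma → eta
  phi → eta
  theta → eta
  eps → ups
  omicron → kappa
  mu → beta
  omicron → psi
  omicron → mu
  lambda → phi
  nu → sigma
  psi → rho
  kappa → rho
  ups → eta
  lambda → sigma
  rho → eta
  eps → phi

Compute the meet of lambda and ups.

Common lower bounds of {lambda, ups}: omicron.
The greatest among these is omicron.

omicron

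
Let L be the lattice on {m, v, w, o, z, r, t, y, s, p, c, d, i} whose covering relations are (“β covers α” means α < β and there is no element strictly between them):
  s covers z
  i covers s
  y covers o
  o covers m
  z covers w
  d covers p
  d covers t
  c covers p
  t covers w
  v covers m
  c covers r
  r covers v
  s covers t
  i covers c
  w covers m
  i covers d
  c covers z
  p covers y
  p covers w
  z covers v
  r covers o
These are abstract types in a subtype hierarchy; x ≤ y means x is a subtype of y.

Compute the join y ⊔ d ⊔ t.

d

Common upper bounds of {y, d, t}: d, i.
The least among these is d.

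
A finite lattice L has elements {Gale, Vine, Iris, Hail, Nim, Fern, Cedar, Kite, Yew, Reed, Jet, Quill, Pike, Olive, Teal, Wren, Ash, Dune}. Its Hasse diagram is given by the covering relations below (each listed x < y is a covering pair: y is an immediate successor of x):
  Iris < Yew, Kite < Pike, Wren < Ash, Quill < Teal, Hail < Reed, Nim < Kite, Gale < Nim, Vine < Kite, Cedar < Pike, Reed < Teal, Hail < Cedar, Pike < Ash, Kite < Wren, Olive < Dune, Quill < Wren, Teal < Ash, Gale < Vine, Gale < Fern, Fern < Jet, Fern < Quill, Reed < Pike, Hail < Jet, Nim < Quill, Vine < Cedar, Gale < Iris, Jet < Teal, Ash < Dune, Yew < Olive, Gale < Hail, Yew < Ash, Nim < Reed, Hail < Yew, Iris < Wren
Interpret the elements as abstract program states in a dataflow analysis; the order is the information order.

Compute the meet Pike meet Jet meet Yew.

Hail

Common lower bounds of {Pike, Jet, Yew}: Gale, Hail.
The greatest among these is Hail.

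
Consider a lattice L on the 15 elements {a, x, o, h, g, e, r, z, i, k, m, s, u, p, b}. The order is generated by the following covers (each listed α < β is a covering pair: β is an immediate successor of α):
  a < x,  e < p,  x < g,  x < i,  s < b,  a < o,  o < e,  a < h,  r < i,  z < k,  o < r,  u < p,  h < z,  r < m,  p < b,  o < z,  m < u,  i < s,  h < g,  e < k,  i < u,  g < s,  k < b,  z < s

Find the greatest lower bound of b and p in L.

p

Common lower bounds of {b, p}: a, e, i, m, o, p, r, u, x.
The greatest among these is p.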